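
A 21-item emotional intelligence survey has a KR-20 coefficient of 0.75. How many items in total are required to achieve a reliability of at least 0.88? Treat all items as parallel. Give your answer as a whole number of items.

52

n = 0.88 × (1 − 0.75) / [ 0.75 × (1 − 0.88) ]
n = 0.2200 / 0.0900 ≈ 2.4444
Items needed = n × 21 = 2.4444 × 21 ≈ 51.33 → round up to 52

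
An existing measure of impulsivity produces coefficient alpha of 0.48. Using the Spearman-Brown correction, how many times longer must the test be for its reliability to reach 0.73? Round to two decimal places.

Rearranging the Spearman-Brown formula for n,
n = r_target (1 − r_old) / [ r_old (1 − r_target) ]
n = 0.73(1 − 0.48) / [0.48(1 − 0.73)]
  = 0.3796 / 0.1296 = 2.9290

2.93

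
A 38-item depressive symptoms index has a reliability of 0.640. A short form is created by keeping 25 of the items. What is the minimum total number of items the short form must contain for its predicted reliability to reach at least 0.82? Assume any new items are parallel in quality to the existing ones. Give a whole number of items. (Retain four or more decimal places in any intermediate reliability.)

First, r for the 25-item form: n = 25/38 = 0.6579, so r_25 = 0.6579·0.640/(1 + (0.6579 − 1)·0.640) = 0.5391
Length factor from the short form to reach 0.82: n' = 0.82(1 − 0.5391) / [0.5391(1 − 0.82)] ≈ 3.8947
Items = 3.8947 × 25 ≈ 97.37 → 98

98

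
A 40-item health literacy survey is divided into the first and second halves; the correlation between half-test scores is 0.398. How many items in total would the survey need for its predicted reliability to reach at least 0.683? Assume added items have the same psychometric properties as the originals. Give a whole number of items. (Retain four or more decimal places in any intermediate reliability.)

Corrected full-test reliability: r_full = 2 × 0.398 / (1 + 0.398) ≈ 0.5694
n = r_tgt(1 − r_full) / [r_full(1 − r_tgt)] = 0.683 × 0.4306 / (0.5694 × 0.317) ≈ 1.6294
Items = 1.6294 × 40 ≈ 65.18 → 66

66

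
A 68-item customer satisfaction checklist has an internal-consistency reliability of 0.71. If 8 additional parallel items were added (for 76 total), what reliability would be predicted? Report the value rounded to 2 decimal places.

0.73

Length ratio n = 76/68 = 1.1176
Spearman-Brown: r_new = n·r / (1 + (n − 1)·r)
r_new = (1.1176 × 0.71) / (1 + (1.1176 − 1) × 0.71)
     = 0.7935 / 1.0835 = 0.7323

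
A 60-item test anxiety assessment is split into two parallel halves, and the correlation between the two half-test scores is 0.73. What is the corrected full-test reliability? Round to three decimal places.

r_full = 2r_hh / (1 + r_hh) = 2 × 0.73 / (1 + 0.73)
r_full = 1.4600 / 1.7300 ≈ 0.8439

0.844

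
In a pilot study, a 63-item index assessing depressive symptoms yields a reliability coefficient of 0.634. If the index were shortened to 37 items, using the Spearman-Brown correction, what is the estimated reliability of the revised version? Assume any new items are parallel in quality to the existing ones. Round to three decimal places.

The new length is 37/63 = 0.5873 times the old.
r_new = 0.5873·0.634 / [1 + (0.5873 − 1)·0.634]
     = 0.3723 / 0.7383 = 0.5043

0.504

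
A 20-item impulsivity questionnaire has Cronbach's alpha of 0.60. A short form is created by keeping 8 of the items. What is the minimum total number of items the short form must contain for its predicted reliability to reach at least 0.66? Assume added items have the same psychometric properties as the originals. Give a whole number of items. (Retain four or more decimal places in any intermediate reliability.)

26

First, r for the 8-item form: n = 8/20 = 0.4000, so r_8 = 0.4000·0.60/(1 + (0.4000 − 1)·0.60) = 0.3750
Then solve for n' with r_old = 0.3750, r_target = 0.66: n' = 0.66(1 − 0.3750)/[0.3750(1 − 0.66)] = 3.2353
Items = 3.2353 × 8 ≈ 25.88 → 26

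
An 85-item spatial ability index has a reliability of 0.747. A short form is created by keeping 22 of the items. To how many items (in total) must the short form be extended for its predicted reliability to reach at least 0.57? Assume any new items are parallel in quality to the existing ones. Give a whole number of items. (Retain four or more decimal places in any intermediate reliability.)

First, r for the 22-item form: n = 22/85 = 0.2588, so r_22 = 0.2588·0.747/(1 + (0.2588 − 1)·0.747) = 0.4331
Length factor from the short form to reach 0.57: n' = 0.57(1 − 0.4331) / [0.4331(1 − 0.57)] ≈ 1.7351
Total items = 1.7351 × 22 = 38.17, rounded up to 39.

39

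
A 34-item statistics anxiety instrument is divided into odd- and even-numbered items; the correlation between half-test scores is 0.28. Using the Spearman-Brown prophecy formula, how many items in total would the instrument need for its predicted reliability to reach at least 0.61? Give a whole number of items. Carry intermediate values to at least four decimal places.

69

r_full = 2(0.28)/(1 + 0.28) = 0.4375
n = r_tgt(1 − r_full) / [r_full(1 − r_tgt)] = 0.61 × 0.5625 / (0.4375 × 0.39) ≈ 2.0110
Items = 2.0110 × 34 ≈ 68.37 → 69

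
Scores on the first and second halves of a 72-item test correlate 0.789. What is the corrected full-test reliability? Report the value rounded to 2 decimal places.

The full test is twice the length of either half (n = 2).
r_full = 2(0.789) / (1 + 0.789)
r_full = 1.5780 / 1.7890 ≈ 0.8821

0.88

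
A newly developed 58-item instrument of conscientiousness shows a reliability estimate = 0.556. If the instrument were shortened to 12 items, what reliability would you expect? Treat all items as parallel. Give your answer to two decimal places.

0.21

n = 12/58 = 0.2069
By Spearman-Brown, r_new = n r / (1 + (n − 1) r).
r_new = (0.2069 × 0.556) / (1 + (0.2069 − 1) × 0.556)
     = 0.1150 / 0.5590 = 0.2057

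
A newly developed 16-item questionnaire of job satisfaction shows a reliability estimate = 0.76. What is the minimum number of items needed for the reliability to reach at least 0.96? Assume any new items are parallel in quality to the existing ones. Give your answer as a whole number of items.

122

Spearman-Brown solved for the length factor n:
n = r_target (1 − r_old) / [ r_old (1 − r_target) ]
n = 0.96 × (1 − 0.76) / [ 0.76 × (1 − 0.96) ]
n = 0.2304 / 0.0304 ≈ 7.5789
7.5789 × 16 = 121.26 → 122 items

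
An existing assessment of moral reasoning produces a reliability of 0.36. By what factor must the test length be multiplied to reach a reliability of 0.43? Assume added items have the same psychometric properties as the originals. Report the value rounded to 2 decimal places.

1.34

Rearranging the Spearman-Brown formula for n,
n = r_target (1 − r_old) / [ r_old (1 − r_target) ]
n = 0.43(1 − 0.36) / [0.36(1 − 0.43)]
n = 0.2752 / 0.2052 ≈ 1.3411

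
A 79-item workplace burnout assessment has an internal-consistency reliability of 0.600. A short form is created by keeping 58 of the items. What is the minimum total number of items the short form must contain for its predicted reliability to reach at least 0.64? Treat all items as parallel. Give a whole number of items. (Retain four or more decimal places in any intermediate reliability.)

Short-form reliability: n = 58/79 = 0.7342; r_58 = n·r/(1+(n−1)r) ≈ 0.5241
Then solve for n' with r_old = 0.5241, r_target = 0.64: n' = 0.64(1 − 0.5241)/[0.5241(1 − 0.64)] = 1.6143
Total items = 1.6143 × 58 = 93.63, rounded up to 94.

94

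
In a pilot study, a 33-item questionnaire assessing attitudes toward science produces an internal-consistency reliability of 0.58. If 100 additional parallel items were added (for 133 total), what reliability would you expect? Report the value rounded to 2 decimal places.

0.85

The new length is 133/33 = 4.0303 times the old.
Spearman-Brown: r_new = n·r / (1 + (n − 1)·r)
r_new = 4.0303·0.58 / [1 + (4.0303 − 1)·0.58]
r_new = 2.3376 / 2.7576 ≈ 0.8477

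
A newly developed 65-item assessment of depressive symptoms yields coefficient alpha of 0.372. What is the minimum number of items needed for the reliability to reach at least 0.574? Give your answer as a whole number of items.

Invert Spearman-Brown to solve for n:
n = r*(1 − r) / [ r (1 − r*) ]
n = 0.574 × (1 − 0.372) / [ 0.372 × (1 − 0.574) ]
n = 0.360472 / 0.158472 ≈ 2.2747
2.2747 × 65 = 147.86 → 148 items

148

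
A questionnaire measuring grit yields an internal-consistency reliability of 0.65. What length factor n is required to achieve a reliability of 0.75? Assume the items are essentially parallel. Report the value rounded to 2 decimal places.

1.62

Spearman-Brown solved for the length factor n:
n = r*(1 − r) / [ r (1 − r*) ]
n = 0.75 × (1 − 0.65) / [ 0.65 × (1 − 0.75) ]
n = 0.2625 / 0.1625 ≈ 1.6154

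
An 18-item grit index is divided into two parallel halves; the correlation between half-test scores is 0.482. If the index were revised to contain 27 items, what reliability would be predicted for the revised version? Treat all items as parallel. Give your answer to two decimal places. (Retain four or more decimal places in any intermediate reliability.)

Spearman-Brown correction (n = 2): r_full = 2·0.482/(1 + 0.482) = 0.6505
Length factor from 18 to 27 items: n = 27/18 = 1.5000
r_new = n·r_full / (1 + (n − 1)·r_full) = 0.9757 / 1.3253 ≈ 0.7362

0.74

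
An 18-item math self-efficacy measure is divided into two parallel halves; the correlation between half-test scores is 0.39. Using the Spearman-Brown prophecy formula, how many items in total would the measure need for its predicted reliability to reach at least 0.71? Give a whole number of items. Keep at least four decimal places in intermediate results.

35

r_full = 2(0.39)/(1 + 0.39) = 0.5612
n = r_tgt(1 − r_full) / [r_full(1 − r_tgt)] = 0.71 × 0.4388 / (0.5612 × 0.29) ≈ 1.9143
Required items = 1.9143 × 18 = 34.46, so 35 items.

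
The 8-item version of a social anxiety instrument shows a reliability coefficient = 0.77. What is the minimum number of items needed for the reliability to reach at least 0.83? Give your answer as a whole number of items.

Spearman-Brown solved for the length factor n:
n = r*(1 − r) / [ r (1 − r*) ]
n = 0.83(1 − 0.77) / [0.77(1 − 0.83)]
n = 0.1909 / 0.1309 ≈ 1.4584
Items needed = n × 8 = 1.4584 × 8 ≈ 11.67 → round up to 12

12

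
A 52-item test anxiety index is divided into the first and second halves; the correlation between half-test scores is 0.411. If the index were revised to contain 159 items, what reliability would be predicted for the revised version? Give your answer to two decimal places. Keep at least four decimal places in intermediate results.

Full-test reliability from the split-half r: r_full = 2(0.411)/(1 + 0.411) = 0.5826
Length factor from 52 to 159 items: n = 159/52 = 3.0577
r_new = n·r_full / (1 + (n − 1)·r_full) = 1.7814 / 2.1988 ≈ 0.8102

0.81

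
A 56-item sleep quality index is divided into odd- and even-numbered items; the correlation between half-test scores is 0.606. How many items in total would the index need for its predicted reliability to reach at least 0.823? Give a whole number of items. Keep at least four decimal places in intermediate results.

85

Corrected full-test reliability: r_full = 2 × 0.606 / (1 + 0.606) ≈ 0.7547
Solve Spearman-Brown for n: n = 0.823(1 − 0.7547) / [0.7547(1 − 0.823)] = 1.5113
Required items = 1.5113 × 56 = 84.63, so 85 items.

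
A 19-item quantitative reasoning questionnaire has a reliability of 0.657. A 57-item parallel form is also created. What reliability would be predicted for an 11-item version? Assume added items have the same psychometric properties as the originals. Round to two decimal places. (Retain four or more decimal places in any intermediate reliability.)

0.53

Only the ratio of lengths matters: n = 11/19 = 0.5789
r_{11} = n·r / (1 + (n − 1)·r) = 0.3803 / 0.7233 ≈ 0.5258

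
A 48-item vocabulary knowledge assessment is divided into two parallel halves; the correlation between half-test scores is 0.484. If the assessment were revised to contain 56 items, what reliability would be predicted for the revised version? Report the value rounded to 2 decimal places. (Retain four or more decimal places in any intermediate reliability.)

0.69

Spearman-Brown correction (n = 2): r_full = 2·0.484/(1 + 0.484) = 0.6523
Then adjust to 56 items: n = 56/48 = 1.1667
r_new = n·r_full / (1 + (n − 1)·r_full) = 0.7610 / 1.1087 ≈ 0.6864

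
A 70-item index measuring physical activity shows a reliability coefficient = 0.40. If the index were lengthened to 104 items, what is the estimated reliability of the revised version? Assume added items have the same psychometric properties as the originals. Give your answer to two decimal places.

n = 104/70 = 1.4857
Apply the Spearman-Brown prophecy formula, r' = nr / [1 + (n − 1)r]:
r_new = (1.4857 × 0.40) / (1 + (1.4857 − 1) × 0.40)
r_new = 0.5943 / 1.1943 ≈ 0.4976

0.50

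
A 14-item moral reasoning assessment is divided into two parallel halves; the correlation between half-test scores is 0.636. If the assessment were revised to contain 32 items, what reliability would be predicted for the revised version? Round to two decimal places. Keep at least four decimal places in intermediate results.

First correct the split-half correlation to full-test reliability: r_full = 2 × 0.636 / (1 + 0.636) ≈ 0.7775
Then adjust to 32 items: n = 32/14 = 2.2857
r_new = n·r_full / (1 + (n − 1)·r_full) = 1.7771 / 1.9996 ≈ 0.8887

0.89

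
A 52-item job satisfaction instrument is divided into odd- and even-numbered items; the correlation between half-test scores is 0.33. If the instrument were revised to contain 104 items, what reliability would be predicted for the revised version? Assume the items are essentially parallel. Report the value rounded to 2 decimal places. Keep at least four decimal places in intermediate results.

Spearman-Brown correction (n = 2): r_full = 2·0.33/(1 + 0.33) = 0.4962
Then adjust to 104 items: n = 104/52 = 2.0000
r_new = n·r_full / (1 + (n − 1)·r_full) = 0.9924 / 1.4962 ≈ 0.6633

0.66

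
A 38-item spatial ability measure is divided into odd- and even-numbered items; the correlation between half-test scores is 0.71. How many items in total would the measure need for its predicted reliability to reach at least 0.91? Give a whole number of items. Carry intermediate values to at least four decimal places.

79

r_full = 2(0.71)/(1 + 0.71) = 0.8304
n = r_tgt(1 − r_full) / [r_full(1 − r_tgt)] = 0.91 × 0.1696 / (0.8304 × 0.09) ≈ 2.0651
Items = 2.0651 × 38 ≈ 78.47 → 79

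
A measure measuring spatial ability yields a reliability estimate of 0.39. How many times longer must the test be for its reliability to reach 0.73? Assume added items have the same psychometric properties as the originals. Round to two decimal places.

4.23

n = 0.73 × (1 − 0.39) / [ 0.39 × (1 − 0.73) ]
n = 0.4453 / 0.1053 ≈ 4.2289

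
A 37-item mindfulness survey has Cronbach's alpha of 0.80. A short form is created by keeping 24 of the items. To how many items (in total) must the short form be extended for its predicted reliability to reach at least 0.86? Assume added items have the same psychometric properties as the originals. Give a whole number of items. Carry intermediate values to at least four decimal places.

First, r for the 24-item form: n = 24/37 = 0.6486, so r_24 = 0.6486·0.80/(1 + (0.6486 − 1)·0.80) = 0.7218
Then solve for n' with r_old = 0.7218, r_target = 0.86: n' = 0.86(1 − 0.7218)/[0.7218(1 − 0.86)] = 2.3676
Items = 2.3676 × 24 ≈ 56.82 → 57

57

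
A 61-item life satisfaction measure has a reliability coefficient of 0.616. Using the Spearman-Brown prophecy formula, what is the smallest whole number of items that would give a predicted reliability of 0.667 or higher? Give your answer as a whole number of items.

n = [0.667 × 0.384] / [0.616 × 0.333]
n = 0.256128 / 0.205128 ≈ 1.2486
1.2486 × 61 = 76.16 → 77 items

77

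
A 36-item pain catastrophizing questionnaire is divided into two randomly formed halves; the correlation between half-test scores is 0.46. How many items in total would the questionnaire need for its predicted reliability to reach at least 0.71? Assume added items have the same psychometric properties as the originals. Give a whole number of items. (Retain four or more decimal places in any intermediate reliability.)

Corrected full-test reliability: r_full = 2 × 0.46 / (1 + 0.46) ≈ 0.6301
n = r_tgt(1 − r_full) / [r_full(1 − r_tgt)] = 0.71 × 0.3699 / (0.6301 × 0.29) ≈ 1.4373
Items = 1.4373 × 36 ≈ 51.74 → 52

52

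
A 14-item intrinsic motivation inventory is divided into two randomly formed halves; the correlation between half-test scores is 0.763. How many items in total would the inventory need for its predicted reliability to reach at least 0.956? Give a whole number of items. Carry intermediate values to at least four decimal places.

Corrected full-test reliability: r_full = 2 × 0.763 / (1 + 0.763) ≈ 0.8656
n = r_tgt(1 − r_full) / [r_full(1 − r_tgt)] = 0.956 × 0.1344 / (0.8656 × 0.044) ≈ 3.3736
Items = 3.3736 × 14 ≈ 47.23 → 48

48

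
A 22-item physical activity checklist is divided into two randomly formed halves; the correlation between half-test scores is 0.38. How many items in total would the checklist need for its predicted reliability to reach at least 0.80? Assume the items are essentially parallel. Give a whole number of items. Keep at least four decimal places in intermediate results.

72

r_full = 2(0.38)/(1 + 0.38) = 0.5507
Solve Spearman-Brown for n: n = 0.80(1 − 0.5507) / [0.5507(1 − 0.80)] = 3.2635
Required items = 3.2635 × 22 = 71.80, so 72 items.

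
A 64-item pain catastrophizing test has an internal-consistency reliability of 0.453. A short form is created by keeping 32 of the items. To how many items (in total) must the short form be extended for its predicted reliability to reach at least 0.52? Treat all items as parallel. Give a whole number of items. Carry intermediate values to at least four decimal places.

Short-form reliability: n = 32/64 = 0.5000; r_32 = n·r/(1+(n−1)r) ≈ 0.2928
Then solve for n' with r_old = 0.2928, r_target = 0.52: n' = 0.52(1 − 0.2928)/[0.2928(1 − 0.52)] = 2.6166
Items = 2.6166 × 32 ≈ 83.73 → 84

84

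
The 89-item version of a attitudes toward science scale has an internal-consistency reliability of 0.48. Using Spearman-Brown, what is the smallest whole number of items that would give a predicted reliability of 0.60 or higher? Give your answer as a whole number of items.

n = 0.60(1 − 0.48) / [0.48(1 − 0.60)]
n = 0.3120 / 0.1920 ≈ 1.6250
Items needed = n × 89 = 1.6250 × 89 ≈ 144.62 → round up to 145

145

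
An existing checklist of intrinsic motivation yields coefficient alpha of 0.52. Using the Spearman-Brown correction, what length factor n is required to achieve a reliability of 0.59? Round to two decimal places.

n = [0.59 × 0.48] / [0.52 × 0.41]
n = 0.2832 / 0.2132 ≈ 1.3283

1.33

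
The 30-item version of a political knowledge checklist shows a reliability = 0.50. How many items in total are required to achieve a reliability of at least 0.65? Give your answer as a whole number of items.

n = [0.65 × 0.50] / [0.50 × 0.35]
n = 0.3250 / 0.1750 ≈ 1.8571
So the test needs 1.8571 × 30 ≈ 55.71 items; rounding up, 56.

56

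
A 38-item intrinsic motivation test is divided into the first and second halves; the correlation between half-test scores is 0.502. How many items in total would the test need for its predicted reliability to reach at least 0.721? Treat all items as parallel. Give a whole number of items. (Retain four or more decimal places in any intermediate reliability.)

49

r_full = 2(0.502)/(1 + 0.502) = 0.6684
Solve Spearman-Brown for n: n = 0.721(1 − 0.6684) / [0.6684(1 − 0.721)] = 1.2821
Required items = 1.2821 × 38 = 48.72, so 49 items.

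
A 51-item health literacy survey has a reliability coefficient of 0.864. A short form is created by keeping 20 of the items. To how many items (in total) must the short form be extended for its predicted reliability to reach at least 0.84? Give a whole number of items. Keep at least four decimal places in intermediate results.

43

Short-form reliability: n = 20/51 = 0.3922; r_20 = n·r/(1+(n−1)r) ≈ 0.7136
Length factor from the short form to reach 0.84: n' = 0.84(1 − 0.7136) / [0.7136(1 − 0.84)] ≈ 2.1071
Total items = 2.1071 × 20 = 42.14, rounded up to 43.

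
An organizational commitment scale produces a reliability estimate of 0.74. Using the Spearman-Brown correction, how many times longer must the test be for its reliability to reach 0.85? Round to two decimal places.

1.99

Spearman-Brown solved for the length factor n:
n = r*(1 − r) / [ r (1 − r*) ]
n = 0.85 × (1 − 0.74) / [ 0.74 × (1 − 0.85) ]
  = 0.2210 / 0.1110 = 1.9910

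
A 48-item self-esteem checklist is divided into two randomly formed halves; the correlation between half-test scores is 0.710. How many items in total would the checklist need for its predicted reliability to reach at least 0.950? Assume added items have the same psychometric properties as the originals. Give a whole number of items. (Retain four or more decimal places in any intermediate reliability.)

r_full = 2(0.710)/(1 + 0.710) = 0.8304
Solve Spearman-Brown for n: n = 0.950(1 − 0.8304) / [0.8304(1 − 0.950)] = 3.8805
Required items = 3.8805 × 48 = 186.26, so 187 items.

187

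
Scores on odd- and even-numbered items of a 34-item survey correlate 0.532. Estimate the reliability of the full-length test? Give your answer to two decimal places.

Each half is half the length of the full test, so the full test is n = 2 times a half.
r_full = 2(0.532) / (1 + 0.532)
r_full = 1.0640 / 1.5320 ≈ 0.6945

0.69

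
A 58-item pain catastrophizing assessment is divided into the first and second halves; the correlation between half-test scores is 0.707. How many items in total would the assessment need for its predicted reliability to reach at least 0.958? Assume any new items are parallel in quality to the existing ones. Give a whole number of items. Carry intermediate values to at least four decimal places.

275

Corrected full-test reliability: r_full = 2 × 0.707 / (1 + 0.707) ≈ 0.8284
n = r_tgt(1 − r_full) / [r_full(1 − r_tgt)] = 0.958 × 0.1716 / (0.8284 × 0.042) ≈ 4.7249
Required items = 4.7249 × 58 = 274.04, so 275 items.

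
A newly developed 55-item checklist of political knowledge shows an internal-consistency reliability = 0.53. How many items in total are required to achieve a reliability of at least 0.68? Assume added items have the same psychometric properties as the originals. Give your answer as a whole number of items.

Invert Spearman-Brown to solve for n:
n = r*(1 − r) / [ r (1 − r*) ]
n = 0.68 × (1 − 0.53) / [ 0.53 × (1 − 0.68) ]
  = 0.3196 / 0.1696 = 1.8844
Items needed = n × 55 = 1.8844 × 55 ≈ 103.64 → round up to 104

104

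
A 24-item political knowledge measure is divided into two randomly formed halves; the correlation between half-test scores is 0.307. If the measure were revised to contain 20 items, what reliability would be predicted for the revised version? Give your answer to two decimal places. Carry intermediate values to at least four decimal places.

0.42

Spearman-Brown correction (n = 2): r_full = 2·0.307/(1 + 0.307) = 0.4698
Length factor from 24 to 20 items: n = 20/24 = 0.8333
r_new = n·r_full / (1 + (n − 1)·r_full) = 0.3915 / 0.9217 ≈ 0.4248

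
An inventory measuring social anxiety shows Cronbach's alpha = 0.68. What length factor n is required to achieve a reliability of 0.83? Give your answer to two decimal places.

n = 0.83 × (1 − 0.68) / [ 0.68 × (1 − 0.83) ]
  = 0.2656 / 0.1156 = 2.2976

2.30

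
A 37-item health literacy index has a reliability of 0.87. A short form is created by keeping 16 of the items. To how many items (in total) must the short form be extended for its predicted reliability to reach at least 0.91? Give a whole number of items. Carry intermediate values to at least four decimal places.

56

Short-form reliability: n = 16/37 = 0.4324; r_16 = n·r/(1+(n−1)r) ≈ 0.7432
Then solve for n' with r_old = 0.7432, r_target = 0.91: n' = 0.91(1 − 0.7432)/[0.7432(1 − 0.91)] = 3.4937
Items = 3.4937 × 16 ≈ 55.90 → 56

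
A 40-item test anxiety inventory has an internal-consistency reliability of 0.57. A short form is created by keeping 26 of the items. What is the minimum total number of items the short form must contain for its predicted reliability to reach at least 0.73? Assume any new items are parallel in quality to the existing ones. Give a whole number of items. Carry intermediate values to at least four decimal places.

Short-form reliability: n = 26/40 = 0.6500; r_26 = n·r/(1+(n−1)r) ≈ 0.4628
Then solve for n' with r_old = 0.4628, r_target = 0.73: n' = 0.73(1 − 0.4628)/[0.4628(1 − 0.73)] = 3.1384
Total items = 3.1384 × 26 = 81.60, rounded up to 82.

82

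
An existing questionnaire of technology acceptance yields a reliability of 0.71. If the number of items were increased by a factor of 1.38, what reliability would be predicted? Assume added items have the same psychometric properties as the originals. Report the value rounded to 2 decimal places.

0.77

r_new = (1.38 × 0.71) / (1 + (1.38 − 1) × 0.71)
     = 0.9798 / 1.2698 = 0.7716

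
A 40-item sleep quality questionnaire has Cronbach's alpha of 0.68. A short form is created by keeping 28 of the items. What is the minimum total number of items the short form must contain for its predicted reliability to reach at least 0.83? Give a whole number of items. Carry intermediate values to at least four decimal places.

First, r for the 28-item form: n = 28/40 = 0.7000, so r_28 = 0.7000·0.68/(1 + (0.7000 − 1)·0.68) = 0.5980
Then solve for n' with r_old = 0.5980, r_target = 0.83: n' = 0.83(1 − 0.5980)/[0.5980(1 − 0.83)] = 3.2821
Items = 3.2821 × 28 ≈ 91.90 → 92

92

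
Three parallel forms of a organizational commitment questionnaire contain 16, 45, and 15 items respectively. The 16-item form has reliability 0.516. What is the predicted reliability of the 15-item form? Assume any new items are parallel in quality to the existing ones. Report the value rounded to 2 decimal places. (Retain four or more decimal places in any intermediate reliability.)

The 45-item form is not needed; work directly from the 16-item form with n = 15/16 = 0.9375.
r_{15} = n·r / (1 + (n − 1)·r) = 0.4838 / 0.9677 ≈ 0.4999

0.50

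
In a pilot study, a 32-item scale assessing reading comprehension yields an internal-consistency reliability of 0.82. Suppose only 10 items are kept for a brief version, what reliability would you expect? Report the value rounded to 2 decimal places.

0.59

The new length is 10/32 = 0.3125 times the old.
By Spearman-Brown, r_new = n r / (1 + (n − 1) r).
r_new = (0.3125 × 0.82) / (1 + (0.3125 − 1) × 0.82)
     = 0.2562 / 0.4363 = 0.5872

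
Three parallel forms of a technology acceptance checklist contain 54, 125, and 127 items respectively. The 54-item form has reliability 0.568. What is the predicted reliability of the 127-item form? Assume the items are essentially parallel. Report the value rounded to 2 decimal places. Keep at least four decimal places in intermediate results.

The 125-item form is not needed; work directly from the 54-item form with n = 127/54 = 2.3519.
r_{127} = n·r / (1 + (n − 1)·r) = 1.3359 / 1.7679 ≈ 0.7556

0.76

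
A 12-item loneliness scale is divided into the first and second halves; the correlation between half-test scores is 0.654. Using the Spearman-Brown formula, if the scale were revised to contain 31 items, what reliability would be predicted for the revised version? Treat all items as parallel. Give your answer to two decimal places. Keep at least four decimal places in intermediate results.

Full-test reliability from the split-half r: r_full = 2(0.654)/(1 + 0.654) = 0.7908
Then adjust to 31 items: n = 31/12 = 2.5833
r_new = n·r_full / (1 + (n − 1)·r_full) = 2.0429 / 2.2521 ≈ 0.9071

0.91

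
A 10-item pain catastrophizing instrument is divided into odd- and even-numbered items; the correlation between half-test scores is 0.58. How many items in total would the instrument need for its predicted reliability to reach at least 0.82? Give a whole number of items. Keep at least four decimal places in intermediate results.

r_full = 2(0.58)/(1 + 0.58) = 0.7342
Solve Spearman-Brown for n: n = 0.82(1 − 0.7342) / [0.7342(1 − 0.82)] = 1.6492
Required items = 1.6492 × 10 = 16.49, so 17 items.

17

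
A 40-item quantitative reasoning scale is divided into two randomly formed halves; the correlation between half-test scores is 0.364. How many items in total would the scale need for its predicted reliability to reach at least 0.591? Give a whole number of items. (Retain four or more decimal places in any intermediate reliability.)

Corrected full-test reliability: r_full = 2 × 0.364 / (1 + 0.364) ≈ 0.5337
Solve Spearman-Brown for n: n = 0.591(1 − 0.5337) / [0.5337(1 − 0.591)] = 1.2625
Items = 1.2625 × 40 ≈ 50.50 → 51

51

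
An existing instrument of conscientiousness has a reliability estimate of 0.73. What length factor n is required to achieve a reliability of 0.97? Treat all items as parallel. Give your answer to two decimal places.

Rearranging the Spearman-Brown formula for n,
n = r_target (1 − r_old) / [ r_old (1 − r_target) ]
n = 0.97 × (1 − 0.73) / [ 0.73 × (1 − 0.97) ]
n = 0.2619 / 0.0219 ≈ 11.9589

11.96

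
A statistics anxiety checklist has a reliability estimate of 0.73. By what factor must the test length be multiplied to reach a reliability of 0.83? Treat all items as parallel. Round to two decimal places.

1.81

Spearman-Brown solved for the length factor n:
n = r*(1 − r) / [ r (1 − r*) ]
n = 0.83(1 − 0.73) / [0.73(1 − 0.83)]
n = 0.2241 / 0.1241 ≈ 1.8058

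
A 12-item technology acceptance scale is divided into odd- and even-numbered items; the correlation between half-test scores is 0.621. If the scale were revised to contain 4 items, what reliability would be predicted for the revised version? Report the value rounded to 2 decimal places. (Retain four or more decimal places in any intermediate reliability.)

Spearman-Brown correction (n = 2): r_full = 2·0.621/(1 + 0.621) = 0.7662
Length factor from 12 to 4 items: n = 4/12 = 0.3333
r_new = n·r_full / (1 + (n − 1)·r_full) = 0.2554 / 0.4892 ≈ 0.5221

0.52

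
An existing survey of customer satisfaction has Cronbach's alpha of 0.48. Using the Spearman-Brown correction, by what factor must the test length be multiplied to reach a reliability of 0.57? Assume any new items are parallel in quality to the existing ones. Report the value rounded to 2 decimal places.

Invert Spearman-Brown to solve for n:
n = r_target (1 − r_old) / [ r_old (1 − r_target) ]
n = [0.57 × 0.52] / [0.48 × 0.43]
  = 0.2964 / 0.2064 = 1.4360

1.44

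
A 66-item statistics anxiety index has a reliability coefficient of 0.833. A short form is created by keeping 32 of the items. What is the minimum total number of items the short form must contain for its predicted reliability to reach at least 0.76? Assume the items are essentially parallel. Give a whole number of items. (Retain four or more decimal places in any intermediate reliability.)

Short-form reliability: n = 32/66 = 0.4848; r_32 = n·r/(1+(n−1)r) ≈ 0.7074
Then solve for n' with r_old = 0.7074, r_target = 0.76: n' = 0.76(1 − 0.7074)/[0.7074(1 − 0.76)] = 1.3098
Items = 1.3098 × 32 ≈ 41.91 → 42

42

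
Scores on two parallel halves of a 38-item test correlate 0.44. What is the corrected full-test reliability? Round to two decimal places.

The full test is twice the length of either half (n = 2).
r_full = 2(0.44) / (1 + 0.44)
       = 0.8800 / 1.4400 = 0.6111

0.61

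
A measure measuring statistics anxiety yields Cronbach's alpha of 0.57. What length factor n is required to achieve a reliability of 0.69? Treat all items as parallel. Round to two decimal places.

1.68

n = 0.69 × (1 − 0.57) / [ 0.57 × (1 − 0.69) ]
n = 0.2967 / 0.1767 ≈ 1.6791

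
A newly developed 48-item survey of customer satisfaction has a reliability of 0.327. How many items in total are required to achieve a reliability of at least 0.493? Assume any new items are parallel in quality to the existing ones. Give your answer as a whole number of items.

n = 0.493 × (1 − 0.327) / [ 0.327 × (1 − 0.493) ]
n = 0.331789 / 0.165789 ≈ 2.0013
So the test needs 2.0013 × 48 ≈ 96.06 items; rounding up, 97.

97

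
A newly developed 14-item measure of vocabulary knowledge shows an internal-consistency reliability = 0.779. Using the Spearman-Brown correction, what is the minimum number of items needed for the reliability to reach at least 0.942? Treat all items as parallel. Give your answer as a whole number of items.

Invert Spearman-Brown to solve for n:
n = r_target (1 − r_old) / [ r_old (1 − r_target) ]
n = 0.942 × (1 − 0.779) / [ 0.779 × (1 − 0.942) ]
n = 0.208182 / 0.045182 ≈ 4.6076
So the test needs 4.6076 × 14 ≈ 64.51 items; rounding up, 65.

65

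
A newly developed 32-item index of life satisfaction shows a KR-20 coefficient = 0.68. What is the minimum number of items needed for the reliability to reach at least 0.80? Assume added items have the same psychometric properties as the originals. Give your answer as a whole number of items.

61

Rearranging the Spearman-Brown formula for n,
n = r*(1 − r) / [ r (1 − r*) ]
n = 0.80(1 − 0.68) / [0.68(1 − 0.80)]
  = 0.2560 / 0.1360 = 1.8824
Items needed = n × 32 = 1.8824 × 32 ≈ 60.24 → round up to 61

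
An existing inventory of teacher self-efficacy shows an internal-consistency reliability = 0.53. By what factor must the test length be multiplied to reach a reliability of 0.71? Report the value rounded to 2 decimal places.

Rearranging the Spearman-Brown formula for n,
n = r*(1 − r) / [ r (1 − r*) ]
n = 0.71 × (1 − 0.53) / [ 0.53 × (1 − 0.71) ]
  = 0.3337 / 0.1537 = 2.1711

2.17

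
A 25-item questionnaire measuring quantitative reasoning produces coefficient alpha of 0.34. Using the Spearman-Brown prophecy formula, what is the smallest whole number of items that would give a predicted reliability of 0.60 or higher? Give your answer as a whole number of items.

73

Spearman-Brown solved for the length factor n:
n = r*(1 − r) / [ r (1 − r*) ]
n = [0.60 × 0.66] / [0.34 × 0.40]
  = 0.3960 / 0.1360 = 2.9118
So the test needs 2.9118 × 25 ≈ 72.80 items; rounding up, 73.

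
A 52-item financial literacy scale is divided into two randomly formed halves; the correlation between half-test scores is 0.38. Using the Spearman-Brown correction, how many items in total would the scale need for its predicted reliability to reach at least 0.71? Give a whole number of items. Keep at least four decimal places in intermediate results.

Corrected full-test reliability: r_full = 2 × 0.38 / (1 + 0.38) ≈ 0.5507
n = r_tgt(1 − r_full) / [r_full(1 − r_tgt)] = 0.71 × 0.4493 / (0.5507 × 0.29) ≈ 1.9975
Required items = 1.9975 × 52 = 103.87, so 104 items.

104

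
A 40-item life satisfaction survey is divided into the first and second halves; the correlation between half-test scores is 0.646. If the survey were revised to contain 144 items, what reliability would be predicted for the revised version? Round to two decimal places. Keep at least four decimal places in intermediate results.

0.93

First correct the split-half correlation to full-test reliability: r_full = 2 × 0.646 / (1 + 0.646) ≈ 0.7849
Length factor from 40 to 144 items: n = 144/40 = 3.6000
r_new = n·r_full / (1 + (n − 1)·r_full) = 2.8256 / 3.0407 ≈ 0.9293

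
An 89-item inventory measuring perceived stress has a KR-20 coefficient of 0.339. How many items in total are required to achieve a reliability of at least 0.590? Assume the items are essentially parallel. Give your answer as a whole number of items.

250

Invert Spearman-Brown to solve for n:
n = r*(1 − r) / [ r (1 − r*) ]
n = 0.590 × (1 − 0.339) / [ 0.339 × (1 − 0.590) ]
n = 0.389990 / 0.138990 ≈ 2.8059
2.8059 × 89 = 249.73 → 250 items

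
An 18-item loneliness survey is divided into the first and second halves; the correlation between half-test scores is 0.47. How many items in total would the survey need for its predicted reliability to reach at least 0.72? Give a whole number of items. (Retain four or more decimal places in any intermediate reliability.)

r_full = 2(0.47)/(1 + 0.47) = 0.6395
Solve Spearman-Brown for n: n = 0.72(1 − 0.6395) / [0.6395(1 − 0.72)] = 1.4496
Items = 1.4496 × 18 ≈ 26.09 → 27

27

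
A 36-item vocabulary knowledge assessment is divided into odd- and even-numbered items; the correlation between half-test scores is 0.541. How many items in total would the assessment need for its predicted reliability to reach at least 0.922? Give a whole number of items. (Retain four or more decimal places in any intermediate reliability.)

181

Corrected full-test reliability: r_full = 2 × 0.541 / (1 + 0.541) ≈ 0.7021
n = r_tgt(1 − r_full) / [r_full(1 − r_tgt)] = 0.922 × 0.2979 / (0.7021 × 0.078) ≈ 5.0154
Required items = 5.0154 × 36 = 180.55, so 181 items.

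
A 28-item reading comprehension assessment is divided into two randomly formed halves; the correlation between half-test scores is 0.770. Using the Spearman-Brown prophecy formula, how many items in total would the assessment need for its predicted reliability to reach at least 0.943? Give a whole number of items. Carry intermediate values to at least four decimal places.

70

Corrected full-test reliability: r_full = 2 × 0.770 / (1 + 0.770) ≈ 0.8701
n = r_tgt(1 − r_full) / [r_full(1 − r_tgt)] = 0.943 × 0.1299 / (0.8701 × 0.057) ≈ 2.4699
Required items = 2.4699 × 28 = 69.16, so 70 items.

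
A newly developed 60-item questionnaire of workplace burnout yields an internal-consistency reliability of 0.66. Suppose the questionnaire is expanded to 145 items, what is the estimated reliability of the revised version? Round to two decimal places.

0.82

The new length is 145/60 = 2.4167 times the old.
By Spearman-Brown, r_new = n r / (1 + (n − 1) r).
r_new = (2.4167 × 0.66) / (1 + (2.4167 − 1) × 0.66)
     = 1.5950 / 1.9350 = 0.8243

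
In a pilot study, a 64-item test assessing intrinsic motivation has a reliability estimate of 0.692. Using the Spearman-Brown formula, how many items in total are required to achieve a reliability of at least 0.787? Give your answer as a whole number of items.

106

Spearman-Brown solved for the length factor n:
n = r_target (1 − r_old) / [ r_old (1 − r_target) ]
n = [0.787 × 0.308] / [0.692 × 0.213]
  = 0.242396 / 0.147396 = 1.6445
Items needed = n × 64 = 1.6445 × 64 ≈ 105.25 → round up to 106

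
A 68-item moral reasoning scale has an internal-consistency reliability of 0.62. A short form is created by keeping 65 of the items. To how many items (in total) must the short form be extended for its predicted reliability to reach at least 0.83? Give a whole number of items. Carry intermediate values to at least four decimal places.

First, r for the 65-item form: n = 65/68 = 0.9559, so r_65 = 0.9559·0.62/(1 + (0.9559 − 1)·0.62) = 0.6093
Then solve for n' with r_old = 0.6093, r_target = 0.83: n' = 0.83(1 − 0.6093)/[0.6093(1 − 0.83)] = 3.1307
Items = 3.1307 × 65 ≈ 203.50 → 204

204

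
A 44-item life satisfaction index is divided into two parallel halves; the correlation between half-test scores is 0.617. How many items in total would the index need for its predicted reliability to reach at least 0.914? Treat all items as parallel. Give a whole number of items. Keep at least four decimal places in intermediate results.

146

r_full = 2(0.617)/(1 + 0.617) = 0.7631
Solve Spearman-Brown for n: n = 0.914(1 − 0.7631) / [0.7631(1 − 0.914)] = 3.2994
Items = 3.2994 × 44 ≈ 145.17 → 146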